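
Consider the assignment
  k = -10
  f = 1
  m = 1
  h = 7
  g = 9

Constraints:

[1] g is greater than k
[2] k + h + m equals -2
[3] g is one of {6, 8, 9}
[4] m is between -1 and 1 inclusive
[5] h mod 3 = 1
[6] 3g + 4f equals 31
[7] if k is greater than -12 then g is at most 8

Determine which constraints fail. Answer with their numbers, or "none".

[1] g = 9, k = -10; 9 > -10 — holds.
[2] k + h + m = -10 + 7 + 1 = -2 — holds.
[3] g = 9 is in {6, 8, 9} — holds.
[4] m = 1 lies in [-1, 1] — holds.
[5] 7 mod 3 = 1 — holds.
[6] 3g + 4f = 3(9) + 4(1) = 31 — holds.
[7] k = -10 > -12, so we need g ≤ 8; but g = 9 > 8 — does not hold.

Constraint 7 is violated.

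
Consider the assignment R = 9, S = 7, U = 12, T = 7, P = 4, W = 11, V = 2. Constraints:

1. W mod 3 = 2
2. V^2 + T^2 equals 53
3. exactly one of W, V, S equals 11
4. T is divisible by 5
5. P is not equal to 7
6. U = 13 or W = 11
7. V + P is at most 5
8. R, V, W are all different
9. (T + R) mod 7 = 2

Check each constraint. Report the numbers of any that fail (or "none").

No — constraints 4, 7 are not satisfied.

1. 11 mod 3 = 2 — OK.
2. V^2 + T^2 = 2^2 + 7^2 = 4 + 49 = 53 — OK.
3. W=11, V=2, S=7; 1 of them equals 11 — OK.
4. 7 = 5*1 + 2, so 5 does not divide 7 — violated.
5. P = 4, and 4 ≠ 7 — OK.
6. U = 12 ≠ 13, but W = 11 = 11 (second disjunct) — OK.
7. V + P = 2 + 4 = 6; 6 > 5, bound 5 not met — violated.
8. values 9, 2, 11 are pairwise distinct — OK.
9. T + R = 16; 16 mod 7 = 2 — OK.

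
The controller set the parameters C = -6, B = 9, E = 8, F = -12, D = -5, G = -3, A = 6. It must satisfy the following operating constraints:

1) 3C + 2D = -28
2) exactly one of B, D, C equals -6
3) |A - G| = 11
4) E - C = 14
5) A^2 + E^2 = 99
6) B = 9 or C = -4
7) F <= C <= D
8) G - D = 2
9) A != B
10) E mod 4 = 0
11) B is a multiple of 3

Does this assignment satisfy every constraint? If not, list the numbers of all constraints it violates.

1) 3C + 2D = 3(-6) + 2(-5) = -28  ✔
2) B=9, D=-5, C=-6; 1 of them equals -6  ✔
3) |6 - (-3)| = 9, not 11  ✘
4) E - C = 8 - (-6) = 14  ✔
5) A^2 + E^2 = 6^2 + 8^2 = 36 + 64 = 100, not 99  ✘
6) B = 9 = 9 (first disjunct)  ✔
7) values -12 <= -6 <= -5  ✔
8) G - D = -3 - (-5) = 2  ✔
9) A = 6, B = 9; distinct  ✔
10) 8 mod 4 = 0  ✔
11) 9 / 3 = 3, so 3 divides 9  ✔

Constraints 3, 5 are violated.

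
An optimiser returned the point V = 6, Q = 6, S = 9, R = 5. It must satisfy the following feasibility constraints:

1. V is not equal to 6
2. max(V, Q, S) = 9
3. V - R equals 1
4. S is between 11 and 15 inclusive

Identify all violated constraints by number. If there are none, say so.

1. V = 6, but 6 is required to differ — violated.
2. max(6, 6, 9) = 9 — OK.
3. V - R = 6 - 5 = 1 — OK.
4. S = 9 is outside [11, 15] — violated.

Violated: 1, 4.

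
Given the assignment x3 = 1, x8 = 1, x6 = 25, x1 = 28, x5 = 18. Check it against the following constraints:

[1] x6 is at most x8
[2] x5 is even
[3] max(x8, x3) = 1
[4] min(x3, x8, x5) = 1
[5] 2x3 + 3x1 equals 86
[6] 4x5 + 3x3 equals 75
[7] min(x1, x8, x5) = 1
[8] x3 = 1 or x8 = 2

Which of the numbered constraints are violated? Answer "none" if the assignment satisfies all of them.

Constraint 1 is violated.

[1] x6 = 25, x8 = 1; 25 > 1 (want ≤)  no
[2] x5 = 18 is even  yes
[3] max(1, 1) = 1  yes
[4] min(1, 1, 18) = 1  yes
[5] 2x3 + 3x1 = 2(1) + 3(28) = 86  yes
[6] 4x5 + 3x3 = 4(18) + 3(1) = 75  yes
[7] min(28, 1, 18) = 1  yes
[8] x3 = 1 = 1 (first disjunct)  yes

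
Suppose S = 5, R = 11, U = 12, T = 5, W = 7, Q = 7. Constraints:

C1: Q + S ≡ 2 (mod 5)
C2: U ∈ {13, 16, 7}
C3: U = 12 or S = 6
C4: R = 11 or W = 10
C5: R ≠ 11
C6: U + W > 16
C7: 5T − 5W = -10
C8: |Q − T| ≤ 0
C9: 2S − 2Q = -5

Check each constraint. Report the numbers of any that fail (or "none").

Constraints 2, 5, 8, 9 do not hold.

C1: Q + S = 12; 12 mod 5 = 2 — satisfied.
C2: U = 12 is not in {13, 16, 7} — violated.
C3: U = 12 = 12 (first disjunct) — satisfied.
C4: R = 11 = 11 (first disjunct) — satisfied.
C5: R = 11, but 11 is required to differ — violated.
C6: U + W = 12 + 7 = 19; 19 > 16 — satisfied.
C7: 5T − 5W = 5(5) − 5(7) = -10 — satisfied.
C8: |7 − 5| = 2; 2 > 0, exceeds bound 0 — violated.
C9: 2S − 2Q = 2(5) − 2(7) = -4, not -5 — violated.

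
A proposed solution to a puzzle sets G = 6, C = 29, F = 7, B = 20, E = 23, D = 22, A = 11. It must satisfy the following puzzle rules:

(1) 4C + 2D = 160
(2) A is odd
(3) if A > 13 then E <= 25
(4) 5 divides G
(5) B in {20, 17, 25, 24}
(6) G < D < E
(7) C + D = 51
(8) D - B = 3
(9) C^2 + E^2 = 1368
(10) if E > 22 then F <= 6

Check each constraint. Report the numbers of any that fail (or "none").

(1) 4C + 2D = 4(29) + 2(22) = 160 — holds.
(2) A = 11 is odd — holds.
(3) A = 11, not > 13; antecedent false, conditional vacuously true — holds.
(4) 6 = 5*1 + 1, so 5 does not divide 6 — does not hold.
(5) B = 20 is in {20, 17, 25, 24} — holds.
(6) values 6 < 22 < 23 — holds.
(7) C + D = 29 + 22 = 51 — holds.
(8) D - B = 22 - 20 = 2, not 3 — does not hold.
(9) C^2 + E^2 = 29^2 + 23^2 = 841 + 529 = 1370, not 1368 — does not hold.
(10) E = 23 > 22, so we need F ≤ 6; but F = 7 > 6 — does not hold.

Constraints 4, 8, 9, and 10 are violated.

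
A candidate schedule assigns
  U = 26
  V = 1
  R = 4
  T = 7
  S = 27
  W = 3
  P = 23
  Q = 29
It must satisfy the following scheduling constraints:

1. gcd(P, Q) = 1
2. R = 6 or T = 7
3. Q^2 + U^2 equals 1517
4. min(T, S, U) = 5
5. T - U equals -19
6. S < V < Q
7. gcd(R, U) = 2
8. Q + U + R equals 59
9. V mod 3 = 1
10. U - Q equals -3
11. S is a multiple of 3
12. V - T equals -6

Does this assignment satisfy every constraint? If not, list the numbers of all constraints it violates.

1. gcd(23, 29) = 1 — holds.
2. R = 4 ≠ 6, but T = 7 = 7 (second disjunct) — holds.
3. Q^2 + U^2 = 29^2 + 26^2 = 841 + 676 = 1517 — holds.
4. min(7, 27, 26) = 7, not 5 — does not hold.
5. T - U = 7 - 26 = -19 — holds.
6. values 27, 1, 29; S = 27 is not < V = 1 — does not hold.
7. gcd(4, 26) = 2 — holds.
8. Q + U + R = 29 + 26 + 4 = 59 — holds.
9. 1 mod 3 = 1 — holds.
10. U - Q = 26 - 29 = -3 — holds.
11. 27 / 3 = 9, so 3 divides 27 — holds.
12. V - T = 1 - 7 = -6 — holds.

The assignment fails constraints 4, 6.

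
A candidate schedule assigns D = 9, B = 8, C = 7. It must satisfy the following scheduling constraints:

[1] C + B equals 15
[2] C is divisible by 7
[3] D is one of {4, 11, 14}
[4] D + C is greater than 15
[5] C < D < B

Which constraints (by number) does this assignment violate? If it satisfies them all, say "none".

[1] C + B = 7 + 8 = 15 — OK.
[2] 7 / 7 = 1, so 7 divides 7 — OK.
[3] D = 9 is not in {4, 11, 14} — violated.
[4] D + C = 9 + 7 = 16; 16 > 15 — OK.
[5] values 7, 9, 8; D = 9 is not < B = 8 — violated.

No — constraints 3, 5 are not satisfied.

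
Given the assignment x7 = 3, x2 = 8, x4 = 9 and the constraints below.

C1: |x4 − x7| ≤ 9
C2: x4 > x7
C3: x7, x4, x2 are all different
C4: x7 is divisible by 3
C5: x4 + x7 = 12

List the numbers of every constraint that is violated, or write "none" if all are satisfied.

All constraints are satisfied.

C1: |9 − 3| = 6; 6 ≤ 9 — OK.
C2: x4 = 9, x7 = 3; 9 > 3 — OK.
C3: values 3, 9, 8 are pairwise distinct — OK.
C4: 3 / 3 = 1, so 3 divides 3 — OK.
C5: x4 + x7 = 9 + 3 = 12 — OK.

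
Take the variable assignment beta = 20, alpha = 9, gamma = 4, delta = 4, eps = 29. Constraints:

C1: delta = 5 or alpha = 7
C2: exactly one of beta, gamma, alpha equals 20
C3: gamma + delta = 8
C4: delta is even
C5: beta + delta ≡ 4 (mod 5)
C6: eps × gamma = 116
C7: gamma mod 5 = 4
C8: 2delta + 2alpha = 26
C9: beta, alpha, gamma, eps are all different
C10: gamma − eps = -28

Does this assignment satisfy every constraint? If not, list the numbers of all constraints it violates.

Constraints 1 and 10 do not hold.

C1: delta = 4 ≠ 5 and alpha = 9 ≠ 7; both disjuncts false — fails.
C2: beta=20, gamma=4, alpha=9; 1 of them equals 20 — holds.
C3: gamma + delta = 4 + 4 = 8 — holds.
C4: delta = 4 is even — holds.
C5: beta + delta = 24; 24 mod 5 = 4 — holds.
C6: eps × gamma = 29 × 4 = 116 — holds.
C7: 4 mod 5 = 4 — holds.
C8: 2delta + 2alpha = 2(4) + 2(9) = 26 — holds.
C9: values 20, 9, 4, 29 are pairwise distinct — holds.
C10: gamma − eps = 4 − 29 = -25, not -28 — fails.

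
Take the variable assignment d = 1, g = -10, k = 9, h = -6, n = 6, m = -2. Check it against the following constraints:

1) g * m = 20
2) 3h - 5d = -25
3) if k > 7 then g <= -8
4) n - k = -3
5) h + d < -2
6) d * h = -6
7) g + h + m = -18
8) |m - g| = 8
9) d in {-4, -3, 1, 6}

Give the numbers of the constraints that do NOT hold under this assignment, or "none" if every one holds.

1) g * m = -10 * (-2) = 20 — satisfied.
2) 3h - 5d = 3(-6) - 5(1) = -23, not -25 — violated.
3) k = 9 > 7, so we need g ≤ -8; g = -10 ≤ -8 — satisfied.
4) n - k = 6 - 9 = -3 — satisfied.
5) h + d = -6 + 1 = -5; -5 < -2 — satisfied.
6) d * h = 1 * (-6) = -6 — satisfied.
7) g + h + m = -10 + (-6) + (-2) = -18 — satisfied.
8) |-2 - (-10)| = 8 — satisfied.
9) d = 1 is in {-4, -3, 1, 6} — satisfied.

No — constraint 2 is not satisfied.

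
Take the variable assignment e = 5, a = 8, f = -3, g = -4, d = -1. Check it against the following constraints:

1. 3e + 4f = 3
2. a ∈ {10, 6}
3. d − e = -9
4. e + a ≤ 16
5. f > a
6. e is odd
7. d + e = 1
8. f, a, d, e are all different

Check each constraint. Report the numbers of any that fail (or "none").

1. 3e + 4f = 3(5) + 4(-3) = 3 — OK.
2. a = 8 is not in {10, 6} — violated.
3. d − e = -1 − 5 = -6, not -9 — violated.
4. e + a = 5 + 8 = 13; 13 ≤ 16 — OK.
5. f = -3, a = 8; -3 ≤ 8 (want >) — violated.
6. e = 5 is odd — OK.
7. d + e = -1 + 5 = 4, not 1 — violated.
8. values -3, 8, -1, 5 are pairwise distinct — OK.

Constraints 2, 3, 5, and 7 are violated.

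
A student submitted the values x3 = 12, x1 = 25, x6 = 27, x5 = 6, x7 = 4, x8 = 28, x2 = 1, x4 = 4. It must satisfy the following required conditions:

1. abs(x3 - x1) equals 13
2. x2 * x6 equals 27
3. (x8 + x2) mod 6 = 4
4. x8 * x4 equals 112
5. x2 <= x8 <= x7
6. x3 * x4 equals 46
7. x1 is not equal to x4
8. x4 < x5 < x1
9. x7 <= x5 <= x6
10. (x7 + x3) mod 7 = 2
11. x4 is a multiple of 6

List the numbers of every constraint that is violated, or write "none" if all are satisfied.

1. abs(12 - 25) = 13  OK
2. x2 * x6 = 1 * 27 = 27  OK
3. x8 + x2 = 29; 29 mod 6 = 5, not 4  FAIL
4. x8 * x4 = 28 * 4 = 112  OK
5. values 1, 28, 4; x8 = 28 is not <= x7 = 4  FAIL
6. x3 * x4 = 12 * 4 = 48, not 46  FAIL
7. x1 = 25, x4 = 4; distinct  OK
8. values 4 < 6 < 25  OK
9. values 4 <= 6 <= 27  OK
10. x7 + x3 = 16; 16 mod 7 = 2  OK
11. 4 = 6*0 + 4, so 6 does not divide 4  FAIL

The assignment fails constraints 3, 5, 6, and 11.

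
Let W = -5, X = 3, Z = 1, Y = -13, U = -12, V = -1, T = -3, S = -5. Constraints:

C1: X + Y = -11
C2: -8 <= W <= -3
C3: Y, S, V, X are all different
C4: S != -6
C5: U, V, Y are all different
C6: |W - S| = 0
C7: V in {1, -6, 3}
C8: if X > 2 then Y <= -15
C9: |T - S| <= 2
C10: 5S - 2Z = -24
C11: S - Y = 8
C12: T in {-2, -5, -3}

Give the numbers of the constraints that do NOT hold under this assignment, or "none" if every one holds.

C1: X + Y = 3 + (-13) = -10, not -11 — violated.
C2: W = -5 lies in [-8, -3] — satisfied.
C3: values -13, -5, -1, 3 are pairwise distinct — satisfied.
C4: S = -5, and -5 ≠ -6 — satisfied.
C5: values -12, -1, -13 are pairwise distinct — satisfied.
C6: |-5 - (-5)| = 0 — satisfied.
C7: V = -1 is not in {1, -6, 3} — violated.
C8: X = 3 > 2, so we need Y ≤ -15; but Y = -13 > -15 — violated.
C9: |-3 - (-5)| = 2; 2 ≤ 2 — satisfied.
C10: 5S - 2Z = 5(-5) - 2(1) = -27, not -24 — violated.
C11: S - Y = -5 - (-13) = 8 — satisfied.
C12: T = -3 is in {-2, -5, -3} — satisfied.

No — constraints 1, 7, 8, and 10 are not satisfied.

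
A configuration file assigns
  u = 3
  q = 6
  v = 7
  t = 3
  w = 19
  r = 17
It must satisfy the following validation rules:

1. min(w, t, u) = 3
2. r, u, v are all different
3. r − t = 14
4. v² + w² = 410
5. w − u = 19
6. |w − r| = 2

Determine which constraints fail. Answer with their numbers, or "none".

No — constraint 5 is not satisfied.

1. min(19, 3, 3) = 3 — holds.
2. values 17, 3, 7 are pairwise distinct — holds.
3. r − t = 17 − 3 = 14 — holds.
4. v² + w² = 7² + 19² = 49 + 361 = 410 — holds.
5. w − u = 19 − 3 = 16, not 19 — fails.
6. |19 − 17| = 2 — holds.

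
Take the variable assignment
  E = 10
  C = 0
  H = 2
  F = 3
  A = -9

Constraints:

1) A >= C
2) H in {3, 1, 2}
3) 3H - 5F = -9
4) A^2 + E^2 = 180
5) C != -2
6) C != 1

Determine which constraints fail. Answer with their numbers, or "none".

The assignment fails constraints 1 and 4.

1) A = -9, C = 0; -9 < 0 (want ≥) — violated.
2) H = 2 is in {3, 1, 2} — satisfied.
3) 3H - 5F = 3(2) - 5(3) = -9 — satisfied.
4) A^2 + E^2 = (-9)^2 + 10^2 = 81 + 100 = 181, not 180 — violated.
5) C = 0, and 0 ≠ -2 — satisfied.
6) C = 0, and 0 ≠ 1 — satisfied.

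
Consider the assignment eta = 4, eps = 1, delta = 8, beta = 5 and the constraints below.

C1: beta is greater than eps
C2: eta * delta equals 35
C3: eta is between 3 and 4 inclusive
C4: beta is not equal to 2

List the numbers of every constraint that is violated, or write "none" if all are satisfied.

C1: beta = 5, eps = 1; 5 > 1  OK
C2: eta * delta = 4 * 8 = 32, not 35  FAIL
C3: eta = 4 lies in [3, 4]  OK
C4: beta = 5, and 5 ≠ 2  OK

The assignment fails constraint 2.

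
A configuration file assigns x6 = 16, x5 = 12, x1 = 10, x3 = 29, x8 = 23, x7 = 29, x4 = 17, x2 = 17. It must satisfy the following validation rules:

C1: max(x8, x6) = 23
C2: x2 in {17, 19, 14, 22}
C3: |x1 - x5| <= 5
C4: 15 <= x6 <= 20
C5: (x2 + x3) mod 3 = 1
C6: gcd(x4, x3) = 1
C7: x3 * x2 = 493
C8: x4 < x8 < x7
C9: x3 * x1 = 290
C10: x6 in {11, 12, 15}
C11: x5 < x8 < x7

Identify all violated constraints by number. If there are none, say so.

C1: max(23, 16) = 23  ✓
C2: x2 = 17 is in {17, 19, 14, 22}  ✓
C3: |10 - 12| = 2; 2 ≤ 5  ✓
C4: x6 = 16 lies in [15, 20]  ✓
C5: x2 + x3 = 46; 46 mod 3 = 1  ✓
C6: gcd(17, 29) = 1  ✓
C7: x3 * x2 = 29 * 17 = 493  ✓
C8: values 17 < 23 < 29  ✓
C9: x3 * x1 = 29 * 10 = 290  ✓
C10: x6 = 16 is not in {11, 12, 15}  ✗
C11: values 12 < 23 < 29  ✓

Violated: 10.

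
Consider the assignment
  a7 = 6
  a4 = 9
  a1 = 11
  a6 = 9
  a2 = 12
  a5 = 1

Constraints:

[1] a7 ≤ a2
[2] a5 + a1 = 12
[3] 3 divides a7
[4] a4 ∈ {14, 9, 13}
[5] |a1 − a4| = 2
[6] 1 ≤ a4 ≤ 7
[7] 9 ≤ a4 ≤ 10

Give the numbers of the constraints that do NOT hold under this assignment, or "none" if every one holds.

Constraint 6 does not hold.

[1] a7 = 6, a2 = 12; 6 ≤ 12  OK
[2] a5 + a1 = 1 + 11 = 12  OK
[3] 6 / 3 = 2, so 3 divides 6  OK
[4] a4 = 9 is in {14, 9, 13}  OK
[5] |11 − 9| = 2  OK
[6] a4 = 9 is outside [1, 7]  FAIL
[7] a4 = 9 lies in [9, 10]  OK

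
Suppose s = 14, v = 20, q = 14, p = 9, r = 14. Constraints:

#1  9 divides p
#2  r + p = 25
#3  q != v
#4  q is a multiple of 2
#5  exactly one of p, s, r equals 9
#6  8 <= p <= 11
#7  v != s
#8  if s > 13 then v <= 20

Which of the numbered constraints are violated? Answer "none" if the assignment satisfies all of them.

#1 9 / 9 = 1, so 9 divides 9 — satisfied.
#2 r + p = 14 + 9 = 23, not 25 — violated.
#3 q = 14, v = 20; distinct — satisfied.
#4 14 / 2 = 7, so 2 divides 14 — satisfied.
#5 p=9, s=14, r=14; 1 of them equals 9 — satisfied.
#6 p = 9 lies in [8, 11] — satisfied.
#7 v = 20, s = 14; distinct — satisfied.
#8 s = 14 > 13, so we need v ≤ 20; v = 20 ≤ 20 — satisfied.

The assignment fails constraint 2.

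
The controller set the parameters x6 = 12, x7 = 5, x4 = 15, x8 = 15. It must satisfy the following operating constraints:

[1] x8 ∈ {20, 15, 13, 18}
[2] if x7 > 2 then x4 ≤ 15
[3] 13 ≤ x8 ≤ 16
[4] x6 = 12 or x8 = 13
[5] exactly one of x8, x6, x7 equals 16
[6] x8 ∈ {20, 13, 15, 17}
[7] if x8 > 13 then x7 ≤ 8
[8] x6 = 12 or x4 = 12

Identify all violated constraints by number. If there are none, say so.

[1] x8 = 15 is in {20, 15, 13, 18}  ✔
[2] x7 = 5 > 2, so we need x4 ≤ 15; x4 = 15 ≤ 15  ✔
[3] x8 = 15 lies in [13, 16]  ✔
[4] x6 = 12 = 12 (first disjunct)  ✔
[5] x8=15, x6=12, x7=5; 0 of them equal 16, not exactly one  ✘
[6] x8 = 15 is in {20, 13, 15, 17}  ✔
[7] x8 = 15 > 13, so we need x7 ≤ 8; x7 = 5 ≤ 8  ✔
[8] x6 = 12 = 12 (first disjunct)  ✔

Violated: 5.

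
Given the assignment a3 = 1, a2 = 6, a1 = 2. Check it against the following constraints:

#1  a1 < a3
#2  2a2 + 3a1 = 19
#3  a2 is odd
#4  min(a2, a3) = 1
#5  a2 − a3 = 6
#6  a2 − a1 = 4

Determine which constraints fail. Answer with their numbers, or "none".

#1 a1 = 2, a3 = 1; 2 ≥ 1 (want <) — violated.
#2 2a2 + 3a1 = 2(6) + 3(2) = 18, not 19 — violated.
#3 a2 = 6 is even — violated.
#4 min(6, 1) = 1 — satisfied.
#5 a2 − a3 = 6 − 1 = 5, not 6 — violated.
#6 a2 − a1 = 6 − 2 = 4 — satisfied.

No — constraints 1, 2, 3, and 5 are not satisfied.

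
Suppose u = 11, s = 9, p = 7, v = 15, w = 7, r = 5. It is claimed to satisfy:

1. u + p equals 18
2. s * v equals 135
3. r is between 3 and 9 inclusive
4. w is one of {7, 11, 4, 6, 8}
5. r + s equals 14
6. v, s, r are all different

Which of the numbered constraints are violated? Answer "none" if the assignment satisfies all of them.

1. u + p = 11 + 7 = 18 — satisfied.
2. s * v = 9 * 15 = 135 — satisfied.
3. r = 5 lies in [3, 9] — satisfied.
4. w = 7 is in {7, 11, 4, 6, 8} — satisfied.
5. r + s = 5 + 9 = 14 — satisfied.
6. values 15, 9, 5 are pairwise distinct — satisfied.

None — every constraint holds.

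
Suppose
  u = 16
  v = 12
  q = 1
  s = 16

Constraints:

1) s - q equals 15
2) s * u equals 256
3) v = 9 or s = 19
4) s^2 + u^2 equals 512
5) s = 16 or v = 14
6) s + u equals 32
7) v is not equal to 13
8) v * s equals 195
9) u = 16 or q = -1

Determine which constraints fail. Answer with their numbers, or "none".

1) s - q = 16 - 1 = 15  OK
2) s * u = 16 * 16 = 256  OK
3) v = 12 ≠ 9 and s = 16 ≠ 19; both disjuncts false  FAIL
4) s^2 + u^2 = 16^2 + 16^2 = 256 + 256 = 512  OK
5) s = 16 = 16 (first disjunct)  OK
6) s + u = 16 + 16 = 32  OK
7) v = 12, and 12 ≠ 13  OK
8) v * s = 12 * 16 = 192, not 195  FAIL
9) u = 16 = 16 (first disjunct)  OK

The assignment fails constraints 3 and 8.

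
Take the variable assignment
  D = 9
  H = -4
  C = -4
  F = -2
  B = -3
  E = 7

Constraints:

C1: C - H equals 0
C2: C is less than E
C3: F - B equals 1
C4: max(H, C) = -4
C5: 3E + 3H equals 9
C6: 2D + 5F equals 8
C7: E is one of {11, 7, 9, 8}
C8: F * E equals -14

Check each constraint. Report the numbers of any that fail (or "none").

Yes — all constraints hold.

C1: C - H = -4 - (-4) = 0 — holds.
C2: C = -4, E = 7; -4 < 7 — holds.
C3: F - B = -2 - (-3) = 1 — holds.
C4: max(-4, -4) = -4 — holds.
C5: 3E + 3H = 3(7) + 3(-4) = 9 — holds.
C6: 2D + 5F = 2(9) + 5(-2) = 8 — holds.
C7: E = 7 is in {11, 7, 9, 8} — holds.
C8: F * E = -2 * 7 = -14 — holds.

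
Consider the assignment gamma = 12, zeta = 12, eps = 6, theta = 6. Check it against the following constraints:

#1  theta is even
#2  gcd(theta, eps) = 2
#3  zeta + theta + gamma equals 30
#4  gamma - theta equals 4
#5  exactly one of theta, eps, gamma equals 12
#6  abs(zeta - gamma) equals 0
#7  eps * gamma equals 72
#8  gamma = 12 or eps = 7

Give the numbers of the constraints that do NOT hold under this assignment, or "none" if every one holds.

The assignment fails constraints 2, 4.

#1 theta = 6 is even — holds.
#2 gcd(6, 6) = 6, not 2 — fails.
#3 zeta + theta + gamma = 12 + 6 + 12 = 30 — holds.
#4 gamma - theta = 12 - 6 = 6, not 4 — fails.
#5 theta=6, eps=6, gamma=12; 1 of them equals 12 — holds.
#6 abs(12 - 12) = 0 — holds.
#7 eps * gamma = 6 * 12 = 72 — holds.
#8 gamma = 12 = 12 (first disjunct) — holds.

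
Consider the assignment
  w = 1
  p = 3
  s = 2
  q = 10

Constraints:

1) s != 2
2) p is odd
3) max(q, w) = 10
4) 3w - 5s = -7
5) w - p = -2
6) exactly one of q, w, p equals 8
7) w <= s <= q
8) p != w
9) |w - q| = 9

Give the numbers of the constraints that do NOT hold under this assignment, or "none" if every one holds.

Constraints 1, 6 are violated.

1) s = 2, but 2 is required to differ  ✗
2) p = 3 is odd  ✓
3) max(10, 1) = 10  ✓
4) 3w - 5s = 3(1) - 5(2) = -7  ✓
5) w - p = 1 - 3 = -2  ✓
6) q=10, w=1, p=3; 0 of them equal 8, not exactly one  ✗
7) values 1 <= 2 <= 10  ✓
8) p = 3, w = 1; distinct  ✓
9) |1 - 10| = 9  ✓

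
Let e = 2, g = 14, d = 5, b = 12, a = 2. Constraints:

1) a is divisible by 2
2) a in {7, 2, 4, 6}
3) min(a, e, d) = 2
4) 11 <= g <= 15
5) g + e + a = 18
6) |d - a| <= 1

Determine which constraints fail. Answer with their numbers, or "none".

Constraint 6 does not hold.

1) 2 / 2 = 1, so 2 divides 2  ✔
2) a = 2 is in {7, 2, 4, 6}  ✔
3) min(2, 2, 5) = 2  ✔
4) g = 14 lies in [11, 15]  ✔
5) g + e + a = 14 + 2 + 2 = 18  ✔
6) |5 - 2| = 3; 3 > 1, exceeds bound 1  ✘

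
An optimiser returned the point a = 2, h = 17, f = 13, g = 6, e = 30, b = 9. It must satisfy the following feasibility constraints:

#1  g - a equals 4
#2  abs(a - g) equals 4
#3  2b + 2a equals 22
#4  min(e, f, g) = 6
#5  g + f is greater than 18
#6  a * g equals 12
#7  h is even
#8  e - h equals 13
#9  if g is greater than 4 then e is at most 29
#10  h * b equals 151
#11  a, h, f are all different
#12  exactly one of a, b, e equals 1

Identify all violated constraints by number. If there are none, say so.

No — constraints 7, 9, 10, and 12 are not satisfied.

#1 g - a = 6 - 2 = 4 — OK.
#2 abs(2 - 6) = 4 — OK.
#3 2b + 2a = 2(9) + 2(2) = 22 — OK.
#4 min(30, 13, 6) = 6 — OK.
#5 g + f = 6 + 13 = 19; 19 > 18 — OK.
#6 a * g = 2 * 6 = 12 — OK.
#7 h = 17 is odd — violated.
#8 e - h = 30 - 17 = 13 — OK.
#9 g = 6 > 4, so we need e ≤ 29; but e = 30 > 29 — violated.
#10 h * b = 17 * 9 = 153, not 151 — violated.
#11 values 2, 17, 13 are pairwise distinct — OK.
#12 a=2, b=9, e=30; 0 of them equal 1, not exactly one — violated.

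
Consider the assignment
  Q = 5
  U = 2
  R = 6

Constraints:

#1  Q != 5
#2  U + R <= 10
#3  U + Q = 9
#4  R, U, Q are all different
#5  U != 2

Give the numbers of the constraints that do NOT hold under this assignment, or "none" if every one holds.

No — constraints 1, 3, and 5 are not satisfied.

#1 Q = 5, but 5 is required to differ  ✘
#2 U + R = 2 + 6 = 8; 8 ≤ 10  ✔
#3 U + Q = 2 + 5 = 7, not 9  ✘
#4 values 6, 2, 5 are pairwise distinct  ✔
#5 U = 2, but 2 is required to differ  ✘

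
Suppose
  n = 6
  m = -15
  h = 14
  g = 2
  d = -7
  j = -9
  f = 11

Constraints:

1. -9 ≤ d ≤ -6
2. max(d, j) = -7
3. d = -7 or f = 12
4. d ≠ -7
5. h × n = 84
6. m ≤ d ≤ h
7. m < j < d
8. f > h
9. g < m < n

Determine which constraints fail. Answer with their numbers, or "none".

The assignment fails constraints 4, 8, and 9.

1. d = -7 lies in [-9, -6]  ✔
2. max(-7, -9) = -7  ✔
3. d = -7 = -7 (first disjunct)  ✔
4. d = -7, but -7 is required to differ  ✘
5. h × n = 14 × 6 = 84  ✔
6. values -15 ≤ -7 ≤ 14  ✔
7. values -15 < -9 < -7  ✔
8. f = 11, h = 14; 11 ≤ 14 (want >)  ✘
9. values 2, -15, 6; g = 2 is not < m = -15  ✘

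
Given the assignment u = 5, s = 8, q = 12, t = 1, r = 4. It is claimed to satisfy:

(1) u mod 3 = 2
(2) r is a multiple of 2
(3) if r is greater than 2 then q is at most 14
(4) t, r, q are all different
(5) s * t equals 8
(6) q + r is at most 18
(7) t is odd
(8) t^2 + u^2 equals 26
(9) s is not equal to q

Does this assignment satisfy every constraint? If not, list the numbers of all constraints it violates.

No violations.

(1) 5 mod 3 = 2  holds
(2) 4 / 2 = 2, so 2 divides 4  holds
(3) r = 4 > 2, so we need q ≤ 14; q = 12 ≤ 14  holds
(4) values 1, 4, 12 are pairwise distinct  holds
(5) s * t = 8 * 1 = 8  holds
(6) q + r = 12 + 4 = 16; 16 ≤ 18  holds
(7) t = 1 is odd  holds
(8) t^2 + u^2 = 1^2 + 5^2 = 1 + 25 = 26  holds
(9) s = 8, q = 12; distinct  holds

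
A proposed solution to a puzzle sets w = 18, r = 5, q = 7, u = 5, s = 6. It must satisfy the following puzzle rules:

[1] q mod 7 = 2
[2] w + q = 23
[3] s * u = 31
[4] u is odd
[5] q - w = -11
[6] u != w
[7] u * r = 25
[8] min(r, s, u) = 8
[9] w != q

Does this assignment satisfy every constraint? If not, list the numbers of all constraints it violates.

[1] 7 mod 7 = 0, not 2 — does not hold.
[2] w + q = 18 + 7 = 25, not 23 — does not hold.
[3] s * u = 6 * 5 = 30, not 31 — does not hold.
[4] u = 5 is odd — holds.
[5] q - w = 7 - 18 = -11 — holds.
[6] u = 5, w = 18; distinct — holds.
[7] u * r = 5 * 5 = 25 — holds.
[8] min(5, 6, 5) = 5, not 8 — does not hold.
[9] w = 18, q = 7; distinct — holds.

The assignment fails constraints 1, 2, 3, and 8.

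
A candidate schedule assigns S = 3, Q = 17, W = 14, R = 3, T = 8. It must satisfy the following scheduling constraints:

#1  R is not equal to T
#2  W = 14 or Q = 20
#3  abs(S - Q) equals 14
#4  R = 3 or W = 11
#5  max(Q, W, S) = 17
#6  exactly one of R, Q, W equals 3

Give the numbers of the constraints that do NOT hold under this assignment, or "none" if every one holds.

#1 R = 3, T = 8; distinct — holds.
#2 W = 14 = 14 (first disjunct) — holds.
#3 abs(3 - 17) = 14 — holds.
#4 R = 3 = 3 (first disjunct) — holds.
#5 max(17, 14, 3) = 17 — holds.
#6 R=3, Q=17, W=14; 1 of them equals 3 — holds.

No violations.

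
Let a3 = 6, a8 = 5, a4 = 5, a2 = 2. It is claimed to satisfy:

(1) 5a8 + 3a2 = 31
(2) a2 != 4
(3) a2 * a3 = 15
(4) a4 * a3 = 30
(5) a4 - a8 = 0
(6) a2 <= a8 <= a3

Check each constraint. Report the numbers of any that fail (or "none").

(1) 5a8 + 3a2 = 5(5) + 3(2) = 31  ✓
(2) a2 = 2, and 2 ≠ 4  ✓
(3) a2 * a3 = 2 * 6 = 12, not 15  ✗
(4) a4 * a3 = 5 * 6 = 30  ✓
(5) a4 - a8 = 5 - 5 = 0  ✓
(6) values 2 <= 5 <= 6  ✓

Violated: 3.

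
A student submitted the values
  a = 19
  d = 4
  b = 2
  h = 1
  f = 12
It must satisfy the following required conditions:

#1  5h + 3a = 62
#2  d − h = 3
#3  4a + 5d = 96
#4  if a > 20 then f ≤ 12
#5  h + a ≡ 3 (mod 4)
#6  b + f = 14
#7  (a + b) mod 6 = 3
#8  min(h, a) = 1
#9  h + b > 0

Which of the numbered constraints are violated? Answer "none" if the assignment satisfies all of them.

#1 5h + 3a = 5(1) + 3(19) = 62 — holds.
#2 d − h = 4 − 1 = 3 — holds.
#3 4a + 5d = 4(19) + 5(4) = 96 — holds.
#4 a = 19, not > 20; antecedent false, conditional vacuously true — holds.
#5 h + a = 20; 20 mod 4 = 0, not 3 — does not hold.
#6 b + f = 2 + 12 = 14 — holds.
#7 a + b = 21; 21 mod 6 = 3 — holds.
#8 min(1, 19) = 1 — holds.
#9 h + b = 1 + 2 = 3; 3 > 0 — holds.

Violated: 5.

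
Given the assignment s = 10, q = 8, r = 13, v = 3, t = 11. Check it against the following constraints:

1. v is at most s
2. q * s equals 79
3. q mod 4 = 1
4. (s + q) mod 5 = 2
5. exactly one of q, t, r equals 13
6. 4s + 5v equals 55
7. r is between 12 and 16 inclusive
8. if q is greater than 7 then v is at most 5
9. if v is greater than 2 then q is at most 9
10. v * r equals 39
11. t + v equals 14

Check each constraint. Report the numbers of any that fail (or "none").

1. v = 3, s = 10; 3 ≤ 10  ✔
2. q * s = 8 * 10 = 80, not 79  ✘
3. 8 mod 4 = 0, not 1  ✘
4. s + q = 18; 18 mod 5 = 3, not 2  ✘
5. q=8, t=11, r=13; 1 of them equals 13  ✔
6. 4s + 5v = 4(10) + 5(3) = 55  ✔
7. r = 13 lies in [12, 16]  ✔
8. q = 8 > 7, so we need v ≤ 5; v = 3 ≤ 5  ✔
9. v = 3 > 2, so we need q ≤ 9; q = 8 ≤ 9  ✔
10. v * r = 3 * 13 = 39  ✔
11. t + v = 11 + 3 = 14  ✔

Constraints 2, 3, and 4 do not hold.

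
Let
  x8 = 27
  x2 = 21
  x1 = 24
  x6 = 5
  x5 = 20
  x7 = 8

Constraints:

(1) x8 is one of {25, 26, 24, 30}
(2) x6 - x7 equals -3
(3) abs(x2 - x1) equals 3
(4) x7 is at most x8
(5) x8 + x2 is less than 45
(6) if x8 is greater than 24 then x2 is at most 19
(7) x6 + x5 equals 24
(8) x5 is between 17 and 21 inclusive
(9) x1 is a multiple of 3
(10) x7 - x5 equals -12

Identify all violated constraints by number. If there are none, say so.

(1) x8 = 27 is not in {25, 26, 24, 30}  ✗
(2) x6 - x7 = 5 - 8 = -3  ✓
(3) abs(21 - 24) = 3  ✓
(4) x7 = 8, x8 = 27; 8 ≤ 27  ✓
(5) x8 + x2 = 27 + 21 = 48; 48 ≥ 45, bound 45 not met  ✗
(6) x8 = 27 > 24, so we need x2 ≤ 19; but x2 = 21 > 19  ✗
(7) x6 + x5 = 5 + 20 = 25, not 24  ✗
(8) x5 = 20 lies in [17, 21]  ✓
(9) 24 / 3 = 8, so 3 divides 24  ✓
(10) x7 - x5 = 8 - 20 = -12  ✓

No — constraints 1, 5, 6, and 7 are not satisfied.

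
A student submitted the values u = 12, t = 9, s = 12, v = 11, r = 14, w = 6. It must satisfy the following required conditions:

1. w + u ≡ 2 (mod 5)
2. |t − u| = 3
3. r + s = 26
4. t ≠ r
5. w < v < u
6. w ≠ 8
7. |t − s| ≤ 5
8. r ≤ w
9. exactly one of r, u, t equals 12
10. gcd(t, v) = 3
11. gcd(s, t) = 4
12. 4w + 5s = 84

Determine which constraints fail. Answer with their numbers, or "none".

1. w + u = 18; 18 mod 5 = 3, not 2 — fails.
2. |9 − 12| = 3 — holds.
3. r + s = 14 + 12 = 26 — holds.
4. t = 9, r = 14; distinct — holds.
5. values 6 < 11 < 12 — holds.
6. w = 6, and 6 ≠ 8 — holds.
7. |9 − 12| = 3; 3 ≤ 5 — holds.
8. r = 14, w = 6; 14 > 6 (want ≤) — fails.
9. r=14, u=12, t=9; 1 of them equals 12 — holds.
10. gcd(9, 11) = 1, not 3 — fails.
11. gcd(12, 9) = 3, not 4 — fails.
12. 4w + 5s = 4(6) + 5(12) = 84 — holds.

Violated: 1, 8, 10, 11.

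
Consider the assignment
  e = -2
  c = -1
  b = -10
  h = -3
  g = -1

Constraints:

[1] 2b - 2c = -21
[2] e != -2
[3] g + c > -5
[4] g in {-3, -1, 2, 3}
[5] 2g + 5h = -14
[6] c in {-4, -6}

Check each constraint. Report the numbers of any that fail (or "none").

[1] 2b - 2c = 2(-10) - 2(-1) = -18, not -21 — violated.
[2] e = -2, but -2 is required to differ — violated.
[3] g + c = -1 + (-1) = -2; -2 > -5 — OK.
[4] g = -1 is in {-3, -1, 2, 3} — OK.
[5] 2g + 5h = 2(-1) + 5(-3) = -17, not -14 — violated.
[6] c = -1 is not in {-4, -6} — violated.

Constraints 1, 2, 5, and 6 do not hold.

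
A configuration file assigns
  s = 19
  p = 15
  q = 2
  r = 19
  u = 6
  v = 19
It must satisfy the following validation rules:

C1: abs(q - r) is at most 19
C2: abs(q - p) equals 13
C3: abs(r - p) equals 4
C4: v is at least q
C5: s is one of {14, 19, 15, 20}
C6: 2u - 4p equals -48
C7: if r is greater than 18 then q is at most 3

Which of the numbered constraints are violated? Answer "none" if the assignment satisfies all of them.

C1: abs(2 - 19) = 17; 17 ≤ 19 — OK.
C2: abs(2 - 15) = 13 — OK.
C3: abs(19 - 15) = 4 — OK.
C4: v = 19, q = 2; 19 ≥ 2 — OK.
C5: s = 19 is in {14, 19, 15, 20} — OK.
C6: 2u - 4p = 2(6) - 4(15) = -48 — OK.
C7: r = 19 > 18, so we need q ≤ 3; q = 2 ≤ 3 — OK.

None — every constraint holds.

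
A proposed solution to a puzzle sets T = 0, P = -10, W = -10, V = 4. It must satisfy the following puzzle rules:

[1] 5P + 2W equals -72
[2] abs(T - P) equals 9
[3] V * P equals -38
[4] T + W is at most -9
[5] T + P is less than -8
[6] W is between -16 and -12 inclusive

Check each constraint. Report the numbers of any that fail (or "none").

[1] 5P + 2W = 5(-10) + 2(-10) = -70, not -72  FAIL
[2] abs(0 - (-10)) = 10, not 9  FAIL
[3] V * P = 4 * (-10) = -40, not -38  FAIL
[4] T + W = 0 + (-10) = -10; -10 ≤ -9  OK
[5] T + P = 0 + (-10) = -10; -10 < -8  OK
[6] W = -10 is outside [-16, -12]  FAIL

The assignment fails constraints 1, 2, 3, 6.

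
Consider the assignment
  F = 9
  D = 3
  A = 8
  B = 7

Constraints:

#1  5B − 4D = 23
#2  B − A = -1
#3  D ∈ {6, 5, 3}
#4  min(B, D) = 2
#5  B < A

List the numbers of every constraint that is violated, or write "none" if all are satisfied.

No — constraint 4 is not satisfied.

#1 5B − 4D = 5(7) − 4(3) = 23 — holds.
#2 B − A = 7 − 8 = -1 — holds.
#3 D = 3 is in {6, 5, 3} — holds.
#4 min(7, 3) = 3, not 2 — does not hold.
#5 B = 7, A = 8; 7 < 8 — holds.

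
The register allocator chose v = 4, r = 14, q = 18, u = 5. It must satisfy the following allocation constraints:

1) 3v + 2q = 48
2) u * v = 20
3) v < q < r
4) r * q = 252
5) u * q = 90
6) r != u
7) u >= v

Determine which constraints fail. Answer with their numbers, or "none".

1) 3v + 2q = 3(4) + 2(18) = 48 — OK.
2) u * v = 5 * 4 = 20 — OK.
3) values 4, 18, 14; q = 18 is not < r = 14 — violated.
4) r * q = 14 * 18 = 252 — OK.
5) u * q = 5 * 18 = 90 — OK.
6) r = 14, u = 5; distinct — OK.
7) u = 5, v = 4; 5 ≥ 4 — OK.

Constraint 3 does not hold.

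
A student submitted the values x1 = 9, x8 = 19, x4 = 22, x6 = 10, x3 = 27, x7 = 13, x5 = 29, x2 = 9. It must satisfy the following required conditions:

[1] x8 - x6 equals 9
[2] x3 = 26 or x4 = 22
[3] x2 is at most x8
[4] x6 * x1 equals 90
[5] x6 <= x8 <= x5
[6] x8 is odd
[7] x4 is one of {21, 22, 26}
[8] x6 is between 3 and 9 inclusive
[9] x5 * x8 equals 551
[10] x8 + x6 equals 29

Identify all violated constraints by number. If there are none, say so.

[1] x8 - x6 = 19 - 10 = 9  ✓
[2] x3 = 27 ≠ 26, but x4 = 22 = 22 (second disjunct)  ✓
[3] x2 = 9, x8 = 19; 9 ≤ 19  ✓
[4] x6 * x1 = 10 * 9 = 90  ✓
[5] values 10 <= 19 <= 29  ✓
[6] x8 = 19 is odd  ✓
[7] x4 = 22 is in {21, 22, 26}  ✓
[8] x6 = 10 is outside [3, 9]  ✗
[9] x5 * x8 = 29 * 19 = 551  ✓
[10] x8 + x6 = 19 + 10 = 29  ✓

The assignment fails constraint 8.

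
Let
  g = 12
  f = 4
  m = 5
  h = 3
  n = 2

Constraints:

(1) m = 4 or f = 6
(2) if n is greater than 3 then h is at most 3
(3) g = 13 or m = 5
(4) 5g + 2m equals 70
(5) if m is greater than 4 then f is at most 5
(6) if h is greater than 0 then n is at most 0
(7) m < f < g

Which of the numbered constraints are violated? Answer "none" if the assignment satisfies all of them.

Constraints 1, 6, 7 do not hold.

(1) m = 5 ≠ 4 and f = 4 ≠ 6; both disjuncts false  ✘
(2) n = 2, not > 3; antecedent false, conditional vacuously true  ✔
(3) g = 12 ≠ 13, but m = 5 = 5 (second disjunct)  ✔
(4) 5g + 2m = 5(12) + 2(5) = 70  ✔
(5) m = 5 > 4, so we need f ≤ 5; f = 4 ≤ 5  ✔
(6) h = 3 > 0, so we need n ≤ 0; but n = 2 > 0  ✘
(7) values 5, 4, 12; m = 5 is not < f = 4  ✘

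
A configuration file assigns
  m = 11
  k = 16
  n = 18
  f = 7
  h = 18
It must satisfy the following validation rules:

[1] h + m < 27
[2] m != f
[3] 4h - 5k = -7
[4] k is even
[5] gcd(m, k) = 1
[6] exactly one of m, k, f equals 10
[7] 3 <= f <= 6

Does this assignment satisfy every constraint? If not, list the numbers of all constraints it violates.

Constraints 1, 3, 6, and 7 do not hold.

[1] h + m = 18 + 11 = 29; 29 ≥ 27, bound 27 not met  ✘
[2] m = 11, f = 7; distinct  ✔
[3] 4h - 5k = 4(18) - 5(16) = -8, not -7  ✘
[4] k = 16 is even  ✔
[5] gcd(11, 16) = 1  ✔
[6] m=11, k=16, f=7; 0 of them equal 10, not exactly one  ✘
[7] f = 7 is outside [3, 6]  ✘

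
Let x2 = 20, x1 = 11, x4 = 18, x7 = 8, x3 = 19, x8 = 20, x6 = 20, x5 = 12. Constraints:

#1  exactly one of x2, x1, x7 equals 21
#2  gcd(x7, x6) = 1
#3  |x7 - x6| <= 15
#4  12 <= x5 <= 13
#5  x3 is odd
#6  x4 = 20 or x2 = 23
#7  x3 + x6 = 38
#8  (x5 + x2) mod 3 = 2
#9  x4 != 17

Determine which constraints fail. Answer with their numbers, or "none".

#1 x2=20, x1=11, x7=8; 0 of them equal 21, not exactly one  false
#2 gcd(8, 20) = 4, not 1  false
#3 |8 - 20| = 12; 12 ≤ 15  true
#4 x5 = 12 lies in [12, 13]  true
#5 x3 = 19 is odd  true
#6 x4 = 18 ≠ 20 and x2 = 20 ≠ 23; both disjuncts false  false
#7 x3 + x6 = 19 + 20 = 39, not 38  false
#8 x5 + x2 = 32; 32 mod 3 = 2  true
#9 x4 = 18, and 18 ≠ 17  true

Constraints 1, 2, 6, and 7 are violated.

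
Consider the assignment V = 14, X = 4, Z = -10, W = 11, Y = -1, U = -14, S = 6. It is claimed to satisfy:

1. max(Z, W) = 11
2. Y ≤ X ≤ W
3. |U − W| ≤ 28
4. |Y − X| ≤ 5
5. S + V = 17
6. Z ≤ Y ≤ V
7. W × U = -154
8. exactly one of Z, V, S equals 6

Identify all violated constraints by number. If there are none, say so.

1. max(-10, 11) = 11  ✓
2. values -1 ≤ 4 ≤ 11  ✓
3. |-14 − 11| = 25; 25 ≤ 28  ✓
4. |-1 − 4| = 5; 5 ≤ 5  ✓
5. S + V = 6 + 14 = 20, not 17  ✗
6. values -10 ≤ -1 ≤ 14  ✓
7. W × U = 11 × (-14) = -154  ✓
8. Z=-10, V=14, S=6; 1 of them equals 6  ✓

Violated: 5.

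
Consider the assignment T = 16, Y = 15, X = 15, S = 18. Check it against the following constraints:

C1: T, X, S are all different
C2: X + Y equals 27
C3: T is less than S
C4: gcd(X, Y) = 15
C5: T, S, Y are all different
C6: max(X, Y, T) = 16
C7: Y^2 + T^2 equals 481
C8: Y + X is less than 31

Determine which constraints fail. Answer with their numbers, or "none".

C1: values 16, 15, 18 are pairwise distinct  OK
C2: X + Y = 15 + 15 = 30, not 27  FAIL
C3: T = 16, S = 18; 16 < 18  OK
C4: gcd(15, 15) = 15  OK
C5: values 16, 18, 15 are pairwise distinct  OK
C6: max(15, 15, 16) = 16  OK
C7: Y^2 + T^2 = 15^2 + 16^2 = 225 + 256 = 481  OK
C8: Y + X = 15 + 15 = 30; 30 < 31  OK

Constraint 2 is violated.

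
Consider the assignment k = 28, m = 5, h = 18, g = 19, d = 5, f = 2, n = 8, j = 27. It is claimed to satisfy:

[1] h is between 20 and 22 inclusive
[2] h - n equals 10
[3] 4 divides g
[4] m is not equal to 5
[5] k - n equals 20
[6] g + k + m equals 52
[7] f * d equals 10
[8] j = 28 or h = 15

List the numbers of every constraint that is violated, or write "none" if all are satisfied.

Constraints 1, 3, 4, and 8 are violated.

[1] h = 18 is outside [20, 22]  FAIL
[2] h - n = 18 - 8 = 10  OK
[3] 19 = 4*4 + 3, so 4 does not divide 19  FAIL
[4] m = 5, but 5 is required to differ  FAIL
[5] k - n = 28 - 8 = 20  OK
[6] g + k + m = 19 + 28 + 5 = 52  OK
[7] f * d = 2 * 5 = 10  OK
[8] j = 27 ≠ 28 and h = 18 ≠ 15; both disjuncts false  FAIL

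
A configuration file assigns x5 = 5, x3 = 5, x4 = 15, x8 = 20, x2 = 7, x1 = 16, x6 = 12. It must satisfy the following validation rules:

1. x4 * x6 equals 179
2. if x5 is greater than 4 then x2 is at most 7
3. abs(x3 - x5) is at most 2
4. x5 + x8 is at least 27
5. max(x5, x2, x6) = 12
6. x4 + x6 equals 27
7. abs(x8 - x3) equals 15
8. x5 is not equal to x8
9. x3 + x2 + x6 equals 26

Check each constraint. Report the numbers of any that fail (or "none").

Constraints 1, 4, and 9 do not hold.

1. x4 * x6 = 15 * 12 = 180, not 179  ✗
2. x5 = 5 > 4, so we need x2 ≤ 7; x2 = 7 ≤ 7  ✓
3. abs(5 - 5) = 0; 0 ≤ 2  ✓
4. x5 + x8 = 5 + 20 = 25; 25 < 27, bound 27 not met  ✗
5. max(5, 7, 12) = 12  ✓
6. x4 + x6 = 15 + 12 = 27  ✓
7. abs(20 - 5) = 15  ✓
8. x5 = 5, x8 = 20; distinct  ✓
9. x3 + x2 + x6 = 5 + 7 + 12 = 24, not 26  ✗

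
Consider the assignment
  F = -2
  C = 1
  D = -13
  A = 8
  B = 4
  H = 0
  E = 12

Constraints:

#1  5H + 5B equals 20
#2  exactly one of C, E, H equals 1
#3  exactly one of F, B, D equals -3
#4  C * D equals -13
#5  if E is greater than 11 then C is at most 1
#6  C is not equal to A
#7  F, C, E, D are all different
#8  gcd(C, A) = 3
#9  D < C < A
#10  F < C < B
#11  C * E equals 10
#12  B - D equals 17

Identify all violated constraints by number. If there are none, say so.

#1 5H + 5B = 5(0) + 5(4) = 20  holds
#2 C=1, E=12, H=0; 1 of them equals 1  holds
#3 F=-2, B=4, D=-13; 0 of them equal -3, not exactly one  fails
#4 C * D = 1 * (-13) = -13  holds
#5 E = 12 > 11, so we need C ≤ 1; C = 1 ≤ 1  holds
#6 C = 1, A = 8; distinct  holds
#7 values -2, 1, 12, -13 are pairwise distinct  holds
#8 gcd(1, 8) = 1, not 3  fails
#9 values -13 < 1 < 8  holds
#10 values -2 < 1 < 4  holds
#11 C * E = 1 * 12 = 12, not 10  fails
#12 B - D = 4 - (-13) = 17  holds

The assignment fails constraints 3, 8, and 11.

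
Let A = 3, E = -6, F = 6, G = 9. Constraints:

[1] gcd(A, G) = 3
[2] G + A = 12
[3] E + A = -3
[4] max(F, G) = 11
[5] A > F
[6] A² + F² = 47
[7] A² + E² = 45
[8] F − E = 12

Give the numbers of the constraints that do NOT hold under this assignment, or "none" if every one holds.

[1] gcd(3, 9) = 3  holds
[2] G + A = 9 + 3 = 12  holds
[3] E + A = -6 + 3 = -3  holds
[4] max(6, 9) = 9, not 11  fails
[5] A = 3, F = 6; 3 ≤ 6 (want >)  fails
[6] A² + F² = 3² + 6² = 9 + 36 = 45, not 47  fails
[7] A² + E² = 3² + (-6)² = 9 + 36 = 45  holds
[8] F − E = 6 − (-6) = 12  holds

Constraints 4, 5, and 6 do not hold.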